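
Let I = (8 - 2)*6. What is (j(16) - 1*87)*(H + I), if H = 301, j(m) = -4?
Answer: -30667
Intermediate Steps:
I = 36 (I = 6*6 = 36)
(j(16) - 1*87)*(H + I) = (-4 - 1*87)*(301 + 36) = (-4 - 87)*337 = -91*337 = -30667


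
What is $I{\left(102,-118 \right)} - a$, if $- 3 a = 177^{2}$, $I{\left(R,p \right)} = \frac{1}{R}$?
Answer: $\frac{1065187}{102} \approx 10443.0$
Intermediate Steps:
$a = -10443$ ($a = - \frac{177^{2}}{3} = \left(- \frac{1}{3}\right) 31329 = -10443$)
$I{\left(102,-118 \right)} - a = \frac{1}{102} - -10443 = \frac{1}{102} + 10443 = \frac{1065187}{102}$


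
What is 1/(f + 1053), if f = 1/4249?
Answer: 4249/4474198 ≈ 0.00094967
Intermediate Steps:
f = 1/4249 ≈ 0.00023535
1/(f + 1053) = 1/(1/4249 + 1053) = 1/(4474198/4249) = 4249/4474198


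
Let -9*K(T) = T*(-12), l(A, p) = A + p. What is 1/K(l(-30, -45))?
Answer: -1/100 ≈ -0.010000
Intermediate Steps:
K(T) = 4*T/3 (K(T) = -T*(-12)/9 = -(-4)*T/3 = 4*T/3)
1/K(l(-30, -45)) = 1/(4*(-30 - 45)/3) = 1/((4/3)*(-75)) = 1/(-100) = -1/100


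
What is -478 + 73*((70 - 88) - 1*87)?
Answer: -8143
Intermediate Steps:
-478 + 73*((70 - 88) - 1*87) = -478 + 73*(-18 - 87) = -478 + 73*(-105) = -478 - 7665 = -8143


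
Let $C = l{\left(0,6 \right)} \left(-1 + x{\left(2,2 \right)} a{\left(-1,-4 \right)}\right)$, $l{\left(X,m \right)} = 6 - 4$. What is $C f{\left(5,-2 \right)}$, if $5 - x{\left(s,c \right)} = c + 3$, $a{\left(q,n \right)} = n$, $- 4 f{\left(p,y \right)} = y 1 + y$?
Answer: $-2$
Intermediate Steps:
$f{\left(p,y \right)} = - \frac{y}{2}$ ($f{\left(p,y \right)} = - \frac{y 1 + y}{4} = - \frac{y + y}{4} = - \frac{2 y}{4} = - \frac{y}{2}$)
$x{\left(s,c \right)} = 2 - c$ ($x{\left(s,c \right)} = 5 - \left(c + 3\right) = 5 - \left(3 + c\right) = 2 - c$)
$l{\left(X,m \right)} = 2$ ($l{\left(X,m \right)} = 6 - 4 = 2$)
$C = -2$ ($C = 2 \left(-1 + \left(2 - 2\right) \left(-4\right)\right) = 2 \left(-1 + 0 \left(-4\right)\right) = 2 \left(-1 + 0\right) = 2 \left(-1\right) = -2$)
$C f{\left(5,-2 \right)} = - 2 \left(\left(- \frac{1}{2}\right) \left(-2\right)\right) = \left(-2\right) 1 = -2$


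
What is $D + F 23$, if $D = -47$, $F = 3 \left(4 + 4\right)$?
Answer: $505$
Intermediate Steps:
$F = 24$ ($F = 3 \cdot 8 = 24$)
$D + F 23 = -47 + 24 \cdot 23 = -47 + 552 = 505$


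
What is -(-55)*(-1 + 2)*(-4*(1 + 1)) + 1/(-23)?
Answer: -10121/23 ≈ -440.04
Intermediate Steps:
-(-55)*(-1 + 2)*(-4*(1 + 1)) + 1/(-23) = -(-55)*1*(-4*2) - 1/23 = -(-55)*1*(-8) - 1/23 = -(-55)*(-8) - 1/23 = -55*8 - 1/23 = -440 - 1/23 = -10121/23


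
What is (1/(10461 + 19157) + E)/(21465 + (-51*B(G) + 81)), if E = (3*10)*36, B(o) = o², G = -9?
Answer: 31987441/515797470 ≈ 0.062016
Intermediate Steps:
E = 1080 (E = 30*36 = 1080)
(1/(10461 + 19157) + E)/(21465 + (-51*B(G) + 81)) = (1/(10461 + 19157) + 1080)/(21465 + (-51*(-9)² + 81)) = (1/29618 + 1080)/(21465 + (-51*81 + 81)) = (1/29618 + 1080)/(21465 + (-4131 + 81)) = 31987441/(29618*(21465 - 4050)) = (31987441/29618)/17415 = (31987441/29618)*(1/17415) = 31987441/515797470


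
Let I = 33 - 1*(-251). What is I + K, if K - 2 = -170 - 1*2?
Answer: 114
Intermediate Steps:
K = -170 (K = 2 + (-170 - 1*2) = 2 + (-170 - 2) = 2 - 172 = -170)
I = 284 (I = 33 + 251 = 284)
I + K = 284 - 170 = 114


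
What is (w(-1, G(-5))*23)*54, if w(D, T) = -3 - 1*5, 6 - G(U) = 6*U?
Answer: -9936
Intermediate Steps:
G(U) = 6 - 6*U
w(D, T) = -8 (w(D, T) = -3 - 5 = -8)
(w(-1, G(-5))*23)*54 = -8*23*54 = -184*54 = -9936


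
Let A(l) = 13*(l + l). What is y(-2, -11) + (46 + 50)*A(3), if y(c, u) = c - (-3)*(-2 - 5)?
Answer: 7465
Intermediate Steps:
A(l) = 26*l (A(l) = 13*(2*l) = 26*l)
y(c, u) = -21 + c (y(c, u) = c - (-3)*(-7) = c - 1*21 = c - 21 = -21 + c)
y(-2, -11) + (46 + 50)*A(3) = (-21 - 2) + (46 + 50)*(26*3) = -23 + 96*78 = -23 + 7488 = 7465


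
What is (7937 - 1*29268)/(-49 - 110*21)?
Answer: 21331/2359 ≈ 9.0424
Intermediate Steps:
(7937 - 1*29268)/(-49 - 110*21) = (7937 - 29268)/(-49 - 2310) = -21331/(-2359) = -21331*(-1/2359) = 21331/2359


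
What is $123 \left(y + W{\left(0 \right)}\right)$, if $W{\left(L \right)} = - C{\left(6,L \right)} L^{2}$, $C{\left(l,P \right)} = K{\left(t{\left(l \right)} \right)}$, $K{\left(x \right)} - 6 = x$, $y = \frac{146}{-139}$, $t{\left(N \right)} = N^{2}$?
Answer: $- \frac{17958}{139} \approx -129.19$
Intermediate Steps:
$y = - \frac{146}{139}$ ($y = 146 \left(- \frac{1}{139}\right) = - \frac{146}{139} \approx -1.0504$)
$K{\left(x \right)} = 6 + x$
$C{\left(l,P \right)} = 6 + l^{2}$
$W{\left(L \right)} = - 42 L^{2}$ ($W{\left(L \right)} = - \left(6 + 6^{2}\right) L^{2} = - \left(6 + 36\right) L^{2} = - 42 L^{2}$)
$123 \left(y + W{\left(0 \right)}\right) = 123 \left(- \frac{146}{139} - 42 \cdot 0^{2}\right) = 123 \left(- \frac{146}{139} - 0\right) = 123 \left(- \frac{146}{139} + 0\right) = 123 \left(- \frac{146}{139}\right) = - \frac{17958}{139}$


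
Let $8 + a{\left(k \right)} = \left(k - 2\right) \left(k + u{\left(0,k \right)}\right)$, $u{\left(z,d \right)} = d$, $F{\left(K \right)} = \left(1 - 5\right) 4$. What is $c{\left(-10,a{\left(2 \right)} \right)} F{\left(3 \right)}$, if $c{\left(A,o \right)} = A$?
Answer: $160$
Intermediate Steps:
$F{\left(K \right)} = -16$ ($F{\left(K \right)} = \left(-4\right) 4 = -16$)
$a{\left(k \right)} = -8 + 2 k \left(-2 + k\right)$ ($a{\left(k \right)} = -8 + \left(k - 2\right) \left(k + k\right) = -8 + \left(-2 + k\right) 2 k = -8 + 2 k \left(-2 + k\right)$)
$c{\left(-10,a{\left(2 \right)} \right)} F{\left(3 \right)} = \left(-10\right) \left(-16\right) = 160$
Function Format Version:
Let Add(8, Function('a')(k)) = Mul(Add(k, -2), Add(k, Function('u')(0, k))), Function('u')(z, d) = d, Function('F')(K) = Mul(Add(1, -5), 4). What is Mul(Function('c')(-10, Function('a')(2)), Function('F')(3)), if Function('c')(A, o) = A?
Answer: 160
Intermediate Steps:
Function('F')(K) = -16 (Function('F')(K) = Mul(-4, 4) = -16)
Function('a')(k) = Add(-8, Mul(2, k, Add(-2, k))) (Function('a')(k) = Add(-8, Mul(Add(k, -2), Add(k, k))) = Add(-8, Mul(Add(-2, k), Mul(2, k))) = Add(-8, Mul(2, k, Add(-2, k))))
Mul(Function('c')(-10, Function('a')(2)), Function('F')(3)) = Mul(-10, -16) = 160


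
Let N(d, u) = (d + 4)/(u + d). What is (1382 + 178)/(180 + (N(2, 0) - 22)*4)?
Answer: 15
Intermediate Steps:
N(d, u) = (4 + d)/(d + u)
(1382 + 178)/(180 + (N(2, 0) - 22)*4) = (1382 + 178)/(180 + ((4 + 2)/(2 + 0) - 22)*4) = 1560/(180 + (6/2 - 22)*4) = 1560/(180 + ((½)*6 - 22)*4) = 1560/(180 + (3 - 22)*4) = 1560/(180 - 19*4) = 1560/(180 - 76) = 1560/104 = 1560*(1/104) = 15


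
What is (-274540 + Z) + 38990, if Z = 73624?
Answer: -161926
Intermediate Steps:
(-274540 + Z) + 38990 = (-274540 + 73624) + 38990 = -200916 + 38990 = -161926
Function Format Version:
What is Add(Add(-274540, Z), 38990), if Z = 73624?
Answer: -161926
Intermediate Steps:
Add(Add(-274540, Z), 38990) = Add(Add(-274540, 73624), 38990) = Add(-200916, 38990) = -161926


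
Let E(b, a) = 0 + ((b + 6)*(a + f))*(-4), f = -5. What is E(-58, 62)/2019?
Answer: 3952/673 ≈ 5.8722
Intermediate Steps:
E(b, a) = -4*(-5 + a)*(6 + b) (E(b, a) = 0 + ((b + 6)*(a - 5))*(-4) = 0 + ((6 + b)*(-5 + a))*(-4) = 0 + ((-5 + a)*(6 + b))*(-4) = 0 - 4*(-5 + a)*(6 + b) = -4*(-5 + a)*(6 + b))
E(-58, 62)/2019 = (120 - 24*62 + 20*(-58) - 4*62*(-58))/2019 = (120 - 1488 - 1160 + 14384)*(1/2019) = 11856*(1/2019) = 3952/673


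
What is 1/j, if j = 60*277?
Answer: 1/16620 ≈ 6.0168e-5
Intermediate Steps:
j = 16620
1/j = 1/16620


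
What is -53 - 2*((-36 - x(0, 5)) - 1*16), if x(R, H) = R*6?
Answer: 51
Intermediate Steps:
x(R, H) = 6*R
-53 - 2*((-36 - x(0, 5)) - 1*16) = -53 - 2*((-36 - 6*0) - 1*16) = -53 - 2*((-36 - 1*0) - 16) = -53 - 2*((-36 + 0) - 16) = -53 - 2*(-36 - 16) = -53 - 2*(-52) = -53 + 104 = 51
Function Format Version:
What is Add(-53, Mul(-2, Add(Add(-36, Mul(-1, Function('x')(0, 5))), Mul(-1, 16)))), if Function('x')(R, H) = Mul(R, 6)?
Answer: 51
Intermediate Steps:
Function('x')(R, H) = Mul(6, R)
Add(-53, Mul(-2, Add(Add(-36, Mul(-1, Function('x')(0, 5))), Mul(-1, 16)))) = Add(-53, Mul(-2, Add(Add(-36, Mul(-1, Mul(6, 0))), Mul(-1, 16)))) = Add(-53, Mul(-2, Add(Add(-36, Mul(-1, 0)), -16))) = Add(-53, Mul(-2, Add(Add(-36, 0), -16))) = Add(-53, Mul(-2, Add(-36, -16))) = Add(-53, Mul(-2, -52)) = Add(-53, 104) = 51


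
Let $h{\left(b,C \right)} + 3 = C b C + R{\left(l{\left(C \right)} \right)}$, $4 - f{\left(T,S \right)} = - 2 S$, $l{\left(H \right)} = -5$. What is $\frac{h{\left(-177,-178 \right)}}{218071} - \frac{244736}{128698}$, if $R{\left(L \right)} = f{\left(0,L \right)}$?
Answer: $- \frac{387559059001}{14032650779} \approx -27.618$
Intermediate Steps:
$f{\left(T,S \right)} = 4 + 2 S$ ($f{\left(T,S \right)} = 4 - - 2 S = 4 + 2 S$)
$R{\left(L \right)} = 4 + 2 L$
$h{\left(b,C \right)} = -9 + b C^{2}$ ($h{\left(b,C \right)} = -3 + \left(C b C + \left(4 + 2 \left(-5\right)\right)\right) = -3 + \left(b C^{2} + \left(4 - 10\right)\right) = -3 + \left(b C^{2} - 6\right) = -3 + \left(-6 + b C^{2}\right) = -9 + b C^{2}$)
$\frac{h{\left(-177,-178 \right)}}{218071} - \frac{244736}{128698} = \frac{-9 - 177 \left(-178\right)^{2}}{218071} - \frac{244736}{128698} = \left(-9 - 5608068\right) \frac{1}{218071} - \frac{122368}{64349} = \left(-5608077\right) \frac{1}{218071} - \frac{122368}{64349} = - \frac{5608077}{218071} - \frac{122368}{64349} = - \frac{387559059001}{14032650779}$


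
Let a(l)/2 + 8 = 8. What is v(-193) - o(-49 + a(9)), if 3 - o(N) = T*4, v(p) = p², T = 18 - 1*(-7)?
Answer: 37346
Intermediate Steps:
a(l) = 0 (a(l) = -16 + 2*8 = -16 + 16 = 0)
T = 25 (T = 18 + 7 = 25)
o(N) = -97 (o(N) = 3 - 25*4 = 3 - 1*100 = 3 - 100 = -97)
v(-193) - o(-49 + a(9)) = (-193)² - 1*(-97) = 37249 + 97 = 37346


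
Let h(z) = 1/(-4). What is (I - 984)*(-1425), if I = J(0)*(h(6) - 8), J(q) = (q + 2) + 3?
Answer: 5843925/4 ≈ 1.4610e+6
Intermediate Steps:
h(z) = -1/4
J(q) = 5 + q (J(q) = (2 + q) + 3 = 5 + q)
I = -165/4 (I = (5 + 0)*(-1/4 - 8) = 5*(-33/4) = -165/4 ≈ -41.250)
(I - 984)*(-1425) = (-165/4 - 984)*(-1425) = -4101/4*(-1425) = 5843925/4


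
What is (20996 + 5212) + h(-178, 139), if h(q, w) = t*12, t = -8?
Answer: 26112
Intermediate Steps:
h(q, w) = -96 (h(q, w) = -8*12 = -96)
(20996 + 5212) + h(-178, 139) = (20996 + 5212) - 96 = 26208 - 96 = 26112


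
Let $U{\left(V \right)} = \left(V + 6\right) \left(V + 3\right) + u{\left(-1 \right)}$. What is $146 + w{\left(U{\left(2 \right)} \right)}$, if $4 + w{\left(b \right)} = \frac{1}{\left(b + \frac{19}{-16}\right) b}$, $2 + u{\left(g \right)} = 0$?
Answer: $\frac{1589130}{11191} \approx 142.0$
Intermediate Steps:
$u{\left(g \right)} = -2$ ($u{\left(g \right)} = -2 + 0 = -2$)
$U{\left(V \right)} = -2 + \left(3 + V\right) \left(6 + V\right)$ ($U{\left(V \right)} = \left(V + 6\right) \left(V + 3\right) - 2 = \left(6 + V\right) \left(3 + V\right) - 2 = \left(3 + V\right) \left(6 + V\right) - 2 = -2 + \left(3 + V\right) \left(6 + V\right)$)
$w{\left(b \right)} = -4 + \frac{1}{b \left(- \frac{19}{16} + b\right)}$ ($w{\left(b \right)} = -4 + \frac{1}{\left(b + \frac{19}{-16}\right) b} = -4 + \frac{1}{\left(b + 19 \left(- \frac{1}{16}\right)\right) b} = -4 + \frac{1}{\left(b - \frac{19}{16}\right) b} = -4 + \frac{1}{\left(- \frac{19}{16} + b\right) b} = -4 + \frac{1}{b \left(- \frac{19}{16} + b\right)}$)
$146 + w{\left(U{\left(2 \right)} \right)} = 146 + \frac{4 \left(4 - 16 \left(16 + 2^{2} + 9 \cdot 2\right)^{2} + 19 \left(16 + 2^{2} + 9 \cdot 2\right)\right)}{\left(16 + 2^{2} + 9 \cdot 2\right) \left(-19 + 16 \left(16 + 2^{2} + 9 \cdot 2\right)\right)} = 146 + \frac{4 \left(4 - 16 \left(16 + 4 + 18\right)^{2} + 19 \left(16 + 4 + 18\right)\right)}{\left(16 + 4 + 18\right) \left(-19 + 16 \left(16 + 4 + 18\right)\right)} = 146 + \frac{4 \left(4 - 16 \cdot 38^{2} + 19 \cdot 38\right)}{38 \left(-19 + 16 \cdot 38\right)} = 146 + 4 \cdot \frac{1}{38} \frac{1}{-19 + 608} \left(4 - 23104 + 722\right) = 146 + 4 \cdot \frac{1}{38} \cdot \frac{1}{589} \left(4 - 23104 + 722\right) = 146 + 4 \cdot \frac{1}{38} \cdot \frac{1}{589} \left(-22378\right) = 146 - \frac{44756}{11191} = \frac{1589130}{11191}$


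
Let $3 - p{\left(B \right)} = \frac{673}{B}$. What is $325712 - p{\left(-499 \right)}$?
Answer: $\frac{162528118}{499} \approx 3.2571 \cdot 10^{5}$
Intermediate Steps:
$p{\left(B \right)} = 3 - \frac{673}{B}$
$325712 - p{\left(-499 \right)} = 325712 - \left(3 - \frac{673}{-499}\right) = 325712 - \left(3 - - \frac{673}{499}\right) = 325712 - \left(3 + \frac{673}{499}\right) = 325712 - \frac{2170}{499} = \frac{162528118}{499}$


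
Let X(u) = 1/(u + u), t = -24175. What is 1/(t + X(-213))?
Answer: -426/10298551 ≈ -4.1365e-5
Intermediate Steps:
X(u) = 1/(2*u)
1/(t + X(-213)) = 1/(-24175 + (1/2)/(-213)) = 1/(-24175 + (1/2)*(-1/213)) = 1/(-24175 - 1/426) = 1/(-10298551/426) = -426/10298551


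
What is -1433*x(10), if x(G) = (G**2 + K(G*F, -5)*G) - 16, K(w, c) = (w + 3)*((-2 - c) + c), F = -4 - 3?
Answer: -2040592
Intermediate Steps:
F = -7
K(w, c) = -6 - 2*w (K(w, c) = (3 + w)*(-2) = -6 - 2*w)
x(G) = -16 + G**2 + G*(-6 + 14*G) (x(G) = (G**2 + (-6 - 2*G*(-7))*G) - 16 = (G**2 + (-6 - (-14)*G)*G) - 16 = (G**2 + (-6 + 14*G)*G) - 16 = (G**2 + G*(-6 + 14*G)) - 16 = -16 + G**2 + G*(-6 + 14*G))
-1433*x(10) = -1433*(-16 - 6*10 + 15*10**2) = -1433*(-16 - 60 + 15*100) = -1433*(-16 - 60 + 1500) = -1433*1424 = -2040592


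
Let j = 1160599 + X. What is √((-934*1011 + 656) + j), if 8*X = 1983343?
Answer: √7438382/4 ≈ 681.83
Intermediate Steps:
X = 1983343/8 (X = (⅛)*1983343 = 1983343/8 ≈ 2.4792e+5)
j = 11268135/8 (j = 1160599 + 1983343/8 = 11268135/8 ≈ 1.4085e+6)
√((-934*1011 + 656) + j) = √((-934*1011 + 656) + 11268135/8) = √((-944274 + 656) + 11268135/8) = √(-943618 + 11268135/8) = √(3719191/8) = √7438382/4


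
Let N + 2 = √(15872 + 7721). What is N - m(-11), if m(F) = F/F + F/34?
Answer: -91/34 + √23593 ≈ 150.92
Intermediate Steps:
m(F) = 1 + F/34 (m(F) = 1 + F*(1/34) = 1 + F/34)
N = -2 + √23593 (N = -2 + √(15872 + 7721) = -2 + √23593 ≈ 151.60)
N - m(-11) = (-2 + √23593) - (1 + (1/34)*(-11)) = (-2 + √23593) - (1 - 11/34) = (-2 + √23593) - 1*23/34 = (-2 + √23593) - 23/34 = -91/34 + √23593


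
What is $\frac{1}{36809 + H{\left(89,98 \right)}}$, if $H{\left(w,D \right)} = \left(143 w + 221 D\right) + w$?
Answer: $\frac{1}{71283} \approx 1.4029 \cdot 10^{-5}$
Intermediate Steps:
$H{\left(w,D \right)} = 144 w + 221 D$
$\frac{1}{36809 + H{\left(89,98 \right)}} = \frac{1}{36809 + \left(144 \cdot 89 + 221 \cdot 98\right)} = \frac{1}{36809 + \left(12816 + 21658\right)} = \frac{1}{36809 + 34474} = \frac{1}{71283}$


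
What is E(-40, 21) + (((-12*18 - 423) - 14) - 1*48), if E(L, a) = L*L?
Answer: 899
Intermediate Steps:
E(L, a) = L²
E(-40, 21) + (((-12*18 - 423) - 14) - 1*48) = (-40)² + (((-12*18 - 423) - 14) - 1*48) = 1600 + (((-216 - 423) - 14) - 48) = 1600 + ((-639 - 14) - 48) = 1600 + (-653 - 48) = 1600 - 701 = 899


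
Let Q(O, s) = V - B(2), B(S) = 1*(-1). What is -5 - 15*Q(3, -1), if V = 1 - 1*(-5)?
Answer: -110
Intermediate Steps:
B(S) = -1
V = 6 (V = 1 + 5 = 6)
Q(O, s) = 7 (Q(O, s) = 6 - 1*(-1) = 6 + 1 = 7)
-5 - 15*Q(3, -1) = -5 - 15*7 = -5 - 105 = -110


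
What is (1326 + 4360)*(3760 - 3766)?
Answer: -34116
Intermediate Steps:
(1326 + 4360)*(3760 - 3766) = 5686*(-6) = -34116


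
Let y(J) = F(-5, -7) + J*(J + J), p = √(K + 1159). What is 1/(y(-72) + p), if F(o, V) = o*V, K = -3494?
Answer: 10403/108224744 - I*√2335/108224744 ≈ 9.6124e-5 - 4.465e-7*I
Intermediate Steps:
F(o, V) = V*o
p = I*√2335 (p = √(-3494 + 1159) = √(-2335) = I*√2335 ≈ 48.322*I)
y(J) = 35 + 2*J² (y(J) = -7*(-5) + J*(J + J) = 35 + J*(2*J) = 35 + 2*J²)
1/(y(-72) + p) = 1/((35 + 2*(-72)²) + I*√2335) = 1/((35 + 2*5184) + I*√2335) = 1/((35 + 10368) + I*√2335) = 1/(10403 + I*√2335)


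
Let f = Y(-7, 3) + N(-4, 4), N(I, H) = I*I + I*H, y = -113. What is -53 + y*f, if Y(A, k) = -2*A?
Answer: -1635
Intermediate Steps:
N(I, H) = I**2 + H*I
f = 14 (f = -2*(-7) - 4*(4 - 4) = 14 - 4*0 = 14 + 0 = 14)
-53 + y*f = -53 - 113*14 = -53 - 1582 = -1635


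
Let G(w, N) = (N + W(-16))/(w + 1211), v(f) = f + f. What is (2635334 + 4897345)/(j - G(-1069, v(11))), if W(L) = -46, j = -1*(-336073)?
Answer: 534820209/23861195 ≈ 22.414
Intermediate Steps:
j = 336073
v(f) = 2*f
G(w, N) = (-46 + N)/(1211 + w) (G(w, N) = (N - 46)/(w + 1211) = (-46 + N)/(1211 + w))
(2635334 + 4897345)/(j - G(-1069, v(11))) = (2635334 + 4897345)/(336073 - (-46 + 2*11)/(1211 - 1069)) = 7532679/(336073 - (-46 + 22)/142) = 7532679/(336073 - (-24)/142) = 7532679/(336073 - 1*(-12/71)) = 7532679/(336073 + 12/71) = 7532679/(23861195/71) = 7532679*(71/23861195) = 534820209/23861195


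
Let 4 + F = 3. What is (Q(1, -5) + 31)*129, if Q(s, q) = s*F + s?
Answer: 3999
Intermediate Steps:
F = -1 (F = -4 + 3 = -1)
Q(s, q) = 0 (Q(s, q) = s*(-1) + s = -s + s = 0)
(Q(1, -5) + 31)*129 = (0 + 31)*129 = 31*129 = 3999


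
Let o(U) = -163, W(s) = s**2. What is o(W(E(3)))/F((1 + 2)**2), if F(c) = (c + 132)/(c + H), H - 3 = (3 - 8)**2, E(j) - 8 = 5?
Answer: -6031/141 ≈ -42.773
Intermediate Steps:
E(j) = 13 (E(j) = 8 + 5 = 13)
H = 28 (H = 3 + (3 - 8)**2 = 3 + (-5)**2 = 3 + 25 = 28)
F(c) = (132 + c)/(28 + c) (F(c) = (c + 132)/(c + 28) = (132 + c)/(28 + c))
o(W(E(3)))/F((1 + 2)**2) = -163*(28 + (1 + 2)**2)/(132 + (1 + 2)**2) = -163*(28 + 3**2)/(132 + 3**2) = -163*(28 + 9)/(132 + 9) = -163/(141/37) = -163/((1/37)*141) = -163/141/37 = -163*37/141 = -6031/141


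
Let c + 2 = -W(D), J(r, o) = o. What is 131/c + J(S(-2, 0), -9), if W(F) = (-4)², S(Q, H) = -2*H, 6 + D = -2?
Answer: -293/18 ≈ -16.278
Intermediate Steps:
D = -8 (D = -6 - 2 = -8)
W(F) = 16
c = -18 (c = -2 - 1*16 = -2 - 16 = -18)
131/c + J(S(-2, 0), -9) = 131/(-18) - 9 = -1/18*131 - 9 = -131/18 - 9 = -293/18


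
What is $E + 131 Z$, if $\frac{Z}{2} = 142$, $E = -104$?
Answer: $37100$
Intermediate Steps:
$Z = 284$ ($Z = 2 \cdot 142 = 284$)
$E + 131 Z = -104 + 131 \cdot 284 = -104 + 37204 = 37100$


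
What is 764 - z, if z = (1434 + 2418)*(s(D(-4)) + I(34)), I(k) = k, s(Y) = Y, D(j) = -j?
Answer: -145612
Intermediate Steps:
z = 146376 (z = (1434 + 2418)*(-1*(-4) + 34) = 3852*(4 + 34) = 3852*38 = 146376)
764 - z = 764 - 1*146376 = 764 - 146376 = -145612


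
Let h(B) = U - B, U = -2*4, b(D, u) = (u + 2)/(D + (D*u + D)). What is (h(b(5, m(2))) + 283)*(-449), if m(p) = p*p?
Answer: -616926/5 ≈ -1.2339e+5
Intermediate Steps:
m(p) = p²
b(D, u) = (2 + u)/(2*D + D*u) (b(D, u) = (2 + u)/(D + (D + D*u)) = (2 + u)/(2*D + D*u))
U = -8
h(B) = -8 - B
(h(b(5, m(2))) + 283)*(-449) = ((-8 - 1/5) + 283)*(-449) = ((-8 - 1*⅕) + 283)*(-449) = ((-8 - ⅕) + 283)*(-449) = (-41/5 + 283)*(-449) = (1374/5)*(-449) = -616926/5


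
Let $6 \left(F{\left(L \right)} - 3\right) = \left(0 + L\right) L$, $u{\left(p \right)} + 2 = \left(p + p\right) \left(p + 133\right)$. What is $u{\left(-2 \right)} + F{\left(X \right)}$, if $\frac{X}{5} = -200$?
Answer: $\frac{498431}{3} \approx 1.6614 \cdot 10^{5}$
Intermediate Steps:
$u{\left(p \right)} = -2 + 2 p \left(133 + p\right)$ ($u{\left(p \right)} = -2 + \left(p + p\right) \left(p + 133\right) = -2 + 2 p \left(133 + p\right)$)
$X = -1000$ ($X = 5 \left(-200\right) = -1000$)
$F{\left(L \right)} = 3 + \frac{L^{2}}{6}$ ($F{\left(L \right)} = 3 + \frac{\left(0 + L\right) L}{6} = 3 + \frac{L L}{6} = 3 + \frac{L^{2}}{6}$)
$u{\left(-2 \right)} + F{\left(X \right)} = \left(-2 + 2 \left(-2\right)^{2} + 266 \left(-2\right)\right) + \left(3 + \frac{\left(-1000\right)^{2}}{6}\right) = \left(-2 + 2 \cdot 4 - 532\right) + \left(3 + \frac{1}{6} \cdot 1000000\right) = \left(-2 + 8 - 532\right) + \left(3 + \frac{500000}{3}\right) = -526 + \frac{500009}{3} = \frac{498431}{3}$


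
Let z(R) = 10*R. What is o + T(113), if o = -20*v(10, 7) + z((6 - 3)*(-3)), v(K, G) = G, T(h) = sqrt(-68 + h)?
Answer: -230 + 3*sqrt(5) ≈ -223.29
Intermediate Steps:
o = -230 (o = -20*7 + 10*((6 - 3)*(-3)) = -140 + 10*(3*(-3)) = -140 + 10*(-9) = -140 - 90 = -230)
o + T(113) = -230 + sqrt(-68 + 113) = -230 + sqrt(45) = -230 + 3*sqrt(5)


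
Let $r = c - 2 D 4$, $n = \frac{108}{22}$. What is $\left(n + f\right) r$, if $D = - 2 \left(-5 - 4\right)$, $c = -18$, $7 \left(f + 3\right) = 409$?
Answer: $- \frac{752652}{77} \approx -9774.7$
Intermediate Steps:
$f = \frac{388}{7}$ ($f = -3 + \frac{1}{7} \cdot 409 = -3 + \frac{409}{7} = \frac{388}{7} \approx 55.429$)
$D = 18$ ($D = \left(-2\right) \left(-9\right) = 18$)
$n = \frac{54}{11}$ ($n = 108 \cdot \frac{1}{22} = \frac{54}{11} \approx 4.9091$)
$r = -162$ ($r = -18 - 2 \cdot 18 \cdot 4 = -18 - 36 \cdot 4 = -18 - 144 = -162$)
$\left(n + f\right) r = \left(\frac{54}{11} + \frac{388}{7}\right) \left(-162\right) = \frac{4646}{77} \left(-162\right) = - \frac{752652}{77}$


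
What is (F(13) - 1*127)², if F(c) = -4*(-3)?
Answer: 13225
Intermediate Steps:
F(c) = 12
(F(13) - 1*127)² = (12 - 1*127)² = (12 - 127)² = (-115)² = 13225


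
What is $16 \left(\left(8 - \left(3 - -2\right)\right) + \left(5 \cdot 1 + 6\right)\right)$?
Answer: $224$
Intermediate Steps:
$16 \left(\left(8 - \left(3 - -2\right)\right) + \left(5 \cdot 1 + 6\right)\right) = 16 \left(\left(8 - \left(3 + 2\right)\right) + \left(5 + 6\right)\right) = 16 \left(\left(8 - 5\right) + 11\right) = 16 \left(3 + 11\right) = 16 \cdot 14 = 224$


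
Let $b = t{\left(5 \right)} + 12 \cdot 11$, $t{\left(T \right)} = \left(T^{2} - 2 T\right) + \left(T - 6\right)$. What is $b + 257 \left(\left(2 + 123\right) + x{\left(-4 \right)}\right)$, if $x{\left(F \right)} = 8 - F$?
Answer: $35355$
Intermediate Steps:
$t{\left(T \right)} = -6 + T^{2} - T$ ($t{\left(T \right)} = \left(T^{2} - 2 T\right) + \left(T - 6\right) = \left(T^{2} - 2 T\right) + \left(-6 + T\right) = -6 + T^{2} - T$)
$b = 146$ ($b = \left(-6 + 5^{2} - 5\right) + 12 \cdot 11 = \left(-6 + 25 - 5\right) + 132 = 14 + 132 = 146$)
$b + 257 \left(\left(2 + 123\right) + x{\left(-4 \right)}\right) = 146 + 257 \left(\left(2 + 123\right) + \left(8 - -4\right)\right) = 146 + 257 \left(125 + \left(8 + 4\right)\right) = 146 + 257 \left(125 + 12\right) = 146 + 257 \cdot 137 = 146 + 35209 = 35355$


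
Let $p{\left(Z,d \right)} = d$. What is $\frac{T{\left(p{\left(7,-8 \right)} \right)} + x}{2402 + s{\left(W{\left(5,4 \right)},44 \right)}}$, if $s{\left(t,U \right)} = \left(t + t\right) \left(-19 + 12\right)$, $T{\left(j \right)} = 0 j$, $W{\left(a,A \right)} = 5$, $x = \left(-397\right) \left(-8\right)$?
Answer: $\frac{794}{583} \approx 1.3619$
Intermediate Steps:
$x = 3176$
$T{\left(j \right)} = 0$
$s{\left(t,U \right)} = - 14 t$ ($s{\left(t,U \right)} = 2 t \left(-7\right) = - 14 t$)
$\frac{T{\left(p{\left(7,-8 \right)} \right)} + x}{2402 + s{\left(W{\left(5,4 \right)},44 \right)}} = \frac{0 + 3176}{2402 - 70} = \frac{3176}{2402 - 70} = \frac{3176}{2332} = 3176 \cdot \frac{1}{2332} = \frac{794}{583}$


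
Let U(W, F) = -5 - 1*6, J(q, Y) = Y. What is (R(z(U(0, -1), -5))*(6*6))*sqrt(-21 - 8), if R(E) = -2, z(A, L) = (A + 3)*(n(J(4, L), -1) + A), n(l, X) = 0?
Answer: -72*I*sqrt(29) ≈ -387.73*I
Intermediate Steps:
U(W, F) = -11 (U(W, F) = -5 - 6 = -11)
z(A, L) = A*(3 + A) (z(A, L) = (A + 3)*(0 + A) = (3 + A)*A = A*(3 + A))
(R(z(U(0, -1), -5))*(6*6))*sqrt(-21 - 8) = (-12*6)*sqrt(-21 - 8) = (-2*36)*sqrt(-29) = -72*I*sqrt(29)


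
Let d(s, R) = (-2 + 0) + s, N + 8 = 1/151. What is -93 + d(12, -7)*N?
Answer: -26113/151 ≈ -172.93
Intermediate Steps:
N = -1207/151 (N = -8 + 1/151 = -1207/151 ≈ -7.9934)
d(s, R) = -2 + s
-93 + d(12, -7)*N = -93 + (-2 + 12)*(-1207/151) = -93 + 10*(-1207/151) = -93 - 12070/151 = -26113/151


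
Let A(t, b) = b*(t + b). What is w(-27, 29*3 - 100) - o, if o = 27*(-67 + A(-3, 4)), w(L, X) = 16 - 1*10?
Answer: 1707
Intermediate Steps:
A(t, b) = b*(b + t)
w(L, X) = 6 (w(L, X) = 16 - 10 = 6)
o = -1701 (o = 27*(-67 + 4*(4 - 3)) = 27*(-67 + 4*1) = 27*(-67 + 4) = 27*(-63) = -1701)
w(-27, 29*3 - 100) - o = 6 - 1*(-1701) = 6 + 1701 = 1707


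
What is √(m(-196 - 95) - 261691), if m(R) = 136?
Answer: I*√261555 ≈ 511.42*I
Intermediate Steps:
√(m(-196 - 95) - 261691) = √(136 - 261691) = √(-261555) = I*√261555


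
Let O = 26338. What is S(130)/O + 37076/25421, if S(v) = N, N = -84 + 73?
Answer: 976228057/669538298 ≈ 1.4581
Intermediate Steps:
N = -11
S(v) = -11
S(130)/O + 37076/25421 = -11/26338 + 37076/25421 = 976228057/669538298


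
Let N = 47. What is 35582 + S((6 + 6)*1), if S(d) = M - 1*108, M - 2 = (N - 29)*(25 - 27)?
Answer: 35440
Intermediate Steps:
M = -34 (M = 2 + (47 - 29)*(25 - 27) = 2 + 18*(-2) = 2 - 36 = -34)
S(d) = -142 (S(d) = -34 - 1*108 = -34 - 108 = -142)
35582 + S((6 + 6)*1) = 35582 - 142 = 35440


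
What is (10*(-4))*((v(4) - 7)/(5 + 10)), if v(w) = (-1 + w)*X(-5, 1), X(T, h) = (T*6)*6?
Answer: 4376/3 ≈ 1458.7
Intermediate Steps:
X(T, h) = 36*T (X(T, h) = (6*T)*6 = 36*T)
v(w) = 180 - 180*w (v(w) = (-1 + w)*(36*(-5)) = (-1 + w)*(-180) = 180 - 180*w)
(10*(-4))*((v(4) - 7)/(5 + 10)) = (10*(-4))*(((180 - 180*4) - 7)/(5 + 10)) = -40*((180 - 720) - 7)/15 = -40*(-540 - 7)/15 = -(-21880)/15 = -40*(-547/15) = 4376/3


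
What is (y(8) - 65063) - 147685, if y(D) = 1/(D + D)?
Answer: -3403967/16 ≈ -2.1275e+5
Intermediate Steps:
y(D) = 1/(2*D)
(y(8) - 65063) - 147685 = ((½)/8 - 65063) - 147685 = ((½)*(⅛) - 65063) - 147685 = (1/16 - 65063) - 147685 = -1041007/16 - 147685 = -3403967/16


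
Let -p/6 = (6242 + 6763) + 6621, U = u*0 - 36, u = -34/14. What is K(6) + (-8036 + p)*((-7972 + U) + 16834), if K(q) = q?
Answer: -1110240186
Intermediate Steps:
u = -17/7 (u = -34*1/14 = -17/7 ≈ -2.4286)
U = -36 (U = -17/7*0 - 36 = 0 - 36 = -36)
p = -117756 (p = -6*((6242 + 6763) + 6621) = -6*(13005 + 6621) = -6*19626 = -117756)
K(6) + (-8036 + p)*((-7972 + U) + 16834) = 6 + (-8036 - 117756)*((-7972 - 36) + 16834) = 6 - 125792*(-8008 + 16834) = 6 - 125792*8826 = 6 - 1110240192 = -1110240186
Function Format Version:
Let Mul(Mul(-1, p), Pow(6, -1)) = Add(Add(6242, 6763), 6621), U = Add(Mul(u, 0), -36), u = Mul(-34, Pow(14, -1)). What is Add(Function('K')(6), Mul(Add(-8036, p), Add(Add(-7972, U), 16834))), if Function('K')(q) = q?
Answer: -1110240186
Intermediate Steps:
u = Rational(-17, 7) (u = Mul(-34, Rational(1, 14)) = Rational(-17, 7) ≈ -2.4286)
U = -36 (U = Add(Mul(Rational(-17, 7), 0), -36) = Add(0, -36) = -36)
p = -117756 (p = Mul(-6, Add(Add(6242, 6763), 6621)) = Mul(-6, Add(13005, 6621)) = Mul(-6, 19626) = -117756)
Add(Function('K')(6), Mul(Add(-8036, p), Add(Add(-7972, U), 16834))) = Add(6, Mul(Add(-8036, -117756), Add(Add(-7972, -36), 16834))) = Add(6, Mul(-125792, Add(-8008, 16834))) = Add(6, Mul(-125792, 8826)) = Add(6, -1110240192) = -1110240186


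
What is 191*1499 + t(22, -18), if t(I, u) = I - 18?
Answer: 286313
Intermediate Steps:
t(I, u) = -18 + I
191*1499 + t(22, -18) = 191*1499 + (-18 + 22) = 286309 + 4 = 286313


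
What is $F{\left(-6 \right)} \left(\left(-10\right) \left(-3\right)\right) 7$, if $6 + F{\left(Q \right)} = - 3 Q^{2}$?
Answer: $-23940$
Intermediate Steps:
$F{\left(Q \right)} = -6 - 3 Q^{2}$
$F{\left(-6 \right)} \left(\left(-10\right) \left(-3\right)\right) 7 = \left(-6 - 3 \left(-6\right)^{2}\right) \left(\left(-10\right) \left(-3\right)\right) 7 = \left(-6 - 108\right) 30 \cdot 7 = \left(-114\right) 30 \cdot 7 = \left(-3420\right) 7 = -23940$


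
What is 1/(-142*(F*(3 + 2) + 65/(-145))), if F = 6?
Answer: -29/121694 ≈ -0.00023830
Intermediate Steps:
1/(-142*(F*(3 + 2) + 65/(-145))) = 1/(-142*(6*(3 + 2) + 65/(-145))) = 1/(-142*(6*5 + 65*(-1/145))) = 1/(-142*(30 - 13/29)) = 1/(-142*857/29) = 1/(-121694/29) = -29/121694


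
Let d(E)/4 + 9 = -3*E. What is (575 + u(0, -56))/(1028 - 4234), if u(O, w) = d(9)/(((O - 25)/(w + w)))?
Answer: 1753/80150 ≈ 0.021871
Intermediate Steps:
d(E) = -36 - 12*E (d(E) = -36 + 4*(-3*E) = -36 - 12*E)
u(O, w) = -288*w/(-25 + O) (u(O, w) = (-36 - 12*9)/(((O - 25)/(w + w))) = (-36 - 108)/(((-25 + O)/((2*w)))) = -144*2*w/(-25 + O) = -288*w/(-25 + O))
(575 + u(0, -56))/(1028 - 4234) = (575 - 288*(-56)/(-25 + 0))/(1028 - 4234) = (575 - 288*(-56)/(-25))/(-3206) = (575 - 288*(-56)*(-1/25))*(-1/3206) = (575 - 16128/25)*(-1/3206) = -1753/25*(-1/3206) = 1753/80150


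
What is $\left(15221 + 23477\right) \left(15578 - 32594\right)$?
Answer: $-658485168$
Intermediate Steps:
$\left(15221 + 23477\right) \left(15578 - 32594\right) = 38698 \left(-17016\right) = -658485168$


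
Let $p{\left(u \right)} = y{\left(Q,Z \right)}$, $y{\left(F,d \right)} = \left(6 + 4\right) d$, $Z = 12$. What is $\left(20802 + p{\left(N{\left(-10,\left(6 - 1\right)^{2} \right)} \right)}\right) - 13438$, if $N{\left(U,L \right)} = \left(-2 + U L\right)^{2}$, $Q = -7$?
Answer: $7484$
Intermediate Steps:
$y{\left(F,d \right)} = 10 d$
$N{\left(U,L \right)} = \left(-2 + L U\right)^{2}$
$p{\left(u \right)} = 120$ ($p{\left(u \right)} = 10 \cdot 12 = 120$)
$\left(20802 + p{\left(N{\left(-10,\left(6 - 1\right)^{2} \right)} \right)}\right) - 13438 = \left(20802 + 120\right) - 13438 = 20922 - 13438 = 7484$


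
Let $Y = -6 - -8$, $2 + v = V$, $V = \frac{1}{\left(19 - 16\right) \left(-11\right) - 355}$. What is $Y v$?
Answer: $- \frac{777}{194} \approx -4.0052$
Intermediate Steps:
$V = - \frac{1}{388}$ ($V = \frac{1}{3 \left(-11\right) - 355} = \frac{1}{-33 - 355} = \frac{1}{-388} = - \frac{1}{388} \approx -0.0025773$)
$v = - \frac{777}{388}$ ($v = -2 - \frac{1}{388} = - \frac{777}{388} \approx -2.0026$)
$Y = 2$ ($Y = -6 + 8 = 2$)
$Y v = 2 \left(- \frac{777}{388}\right) = - \frac{777}{194}$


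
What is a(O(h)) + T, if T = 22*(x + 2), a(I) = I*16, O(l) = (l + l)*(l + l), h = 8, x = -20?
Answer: 3700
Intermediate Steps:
O(l) = 4*l² (O(l) = (2*l)*(2*l) = 4*l²)
a(I) = 16*I
T = -396 (T = 22*(-20 + 2) = 22*(-18) = -396)
a(O(h)) + T = 16*(4*8²) - 396 = 16*(4*64) - 396 = 16*256 - 396 = 4096 - 396 = 3700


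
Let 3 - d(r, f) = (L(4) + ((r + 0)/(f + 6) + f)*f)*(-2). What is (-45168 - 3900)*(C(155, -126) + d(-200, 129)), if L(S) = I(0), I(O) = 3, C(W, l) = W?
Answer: -1622373448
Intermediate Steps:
L(S) = 3
d(r, f) = 9 + 2*f*(f + r/(6 + f)) (d(r, f) = 3 - (3 + ((r + 0)/(f + 6) + f)*f)*(-2) = 3 - (3 + (r/(6 + f) + f)*f)*(-2) = 3 - (3 + (f + r/(6 + f))*f)*(-2) = 3 - (3 + f*(f + r/(6 + f)))*(-2) = 3 - (-6 - 2*f*(f + r/(6 + f))) = 3 + (6 + 2*f*(f + r/(6 + f))) = 9 + 2*f*(f + r/(6 + f)))
(-45168 - 3900)*(C(155, -126) + d(-200, 129)) = (-45168 - 3900)*(155 + (54 + 2*129³ + 9*129 + 12*129² + 2*129*(-200))/(6 + 129)) = -49068*(155 + (54 + 2*2146689 + 1161 + 12*16641 - 51600)/135) = -49068*(155 + (54 + 4293378 + 1161 + 199692 - 51600)/135) = -49068*(155 + (1/135)*4442685) = -49068*(155 + 296179/9) = -49068*297574/9 = -1622373448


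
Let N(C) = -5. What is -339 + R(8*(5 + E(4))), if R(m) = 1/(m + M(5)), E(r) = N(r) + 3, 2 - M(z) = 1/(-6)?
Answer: -53217/157 ≈ -338.96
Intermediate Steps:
M(z) = 13/6 (M(z) = 2 - 1/(-6) = 2 - 1*(-⅙) = 2 + ⅙ = 13/6)
E(r) = -2 (E(r) = -5 + 3 = -2)
R(m) = 1/(13/6 + m) (R(m) = 1/(m + 13/6) = 1/(13/6 + m))
-339 + R(8*(5 + E(4))) = -339 + 6/(13 + 6*(8*(5 - 2))) = -339 + 6/(13 + 6*(8*3)) = -339 + 6/(13 + 6*24) = -339 + 6/(13 + 144) = -339 + 6/157 = -53217/157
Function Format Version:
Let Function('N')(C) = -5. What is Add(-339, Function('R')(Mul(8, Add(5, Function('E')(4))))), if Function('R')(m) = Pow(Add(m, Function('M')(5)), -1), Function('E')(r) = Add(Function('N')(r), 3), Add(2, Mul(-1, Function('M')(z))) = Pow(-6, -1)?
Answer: Rational(-53217, 157) ≈ -338.96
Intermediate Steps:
Function('M')(z) = Rational(13, 6) (Function('M')(z) = Add(2, Mul(-1, Pow(-6, -1))) = Add(2, Mul(-1, Rational(-1, 6))) = Add(2, Rational(1, 6)) = Rational(13, 6))
Function('E')(r) = -2 (Function('E')(r) = Add(-5, 3) = -2)
Function('R')(m) = Pow(Add(Rational(13, 6), m), -1) (Function('R')(m) = Pow(Add(m, Rational(13, 6)), -1) = Pow(Add(Rational(13, 6), m), -1))
Add(-339, Function('R')(Mul(8, Add(5, Function('E')(4))))) = Add(-339, Mul(6, Pow(Add(13, Mul(6, Mul(8, Add(5, -2)))), -1))) = Add(-339, Mul(6, Pow(Add(13, Mul(6, Mul(8, 3))), -1))) = Add(-339, Mul(6, Pow(Add(13, Mul(6, 24)), -1))) = Add(-339, Mul(6, Pow(Add(13, 144), -1))) = Add(-339, Mul(6, Pow(157, -1))) = Add(-339, Mul(6, Rational(1, 157))) = Add(-339, Rational(6, 157)) = Rational(-53217, 157)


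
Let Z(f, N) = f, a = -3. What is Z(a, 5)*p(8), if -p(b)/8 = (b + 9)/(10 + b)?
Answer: 68/3 ≈ 22.667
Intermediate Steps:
p(b) = -8*(9 + b)/(10 + b) (p(b) = -8*(b + 9)/(10 + b) = -8*(9 + b)/(10 + b))
Z(a, 5)*p(8) = -24*(-9 - 1*8)/(10 + 8) = -24*(-9 - 8)/18 = -24*(-17)/18 = -3*(-68/9) = 68/3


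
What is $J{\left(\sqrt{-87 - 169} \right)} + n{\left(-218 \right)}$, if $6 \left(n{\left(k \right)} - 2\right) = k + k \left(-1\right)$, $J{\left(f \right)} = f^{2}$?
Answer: $-254$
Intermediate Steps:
$n{\left(k \right)} = 2$ ($n{\left(k \right)} = 2 + \frac{k + k \left(-1\right)}{6} = 2 + \frac{k - k}{6} = 2 + \frac{1}{6} \cdot 0 = 2 + 0 = 2$)
$J{\left(\sqrt{-87 - 169} \right)} + n{\left(-218 \right)} = \left(\sqrt{-87 - 169}\right)^{2} + 2 = \left(\sqrt{-256}\right)^{2} + 2 = \left(16 i\right)^{2} + 2 = -256 + 2 = -254$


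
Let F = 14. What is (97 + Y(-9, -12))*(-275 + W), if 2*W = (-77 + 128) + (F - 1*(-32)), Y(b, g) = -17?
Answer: -18120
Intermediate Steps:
W = 97/2 (W = ((-77 + 128) + (14 - 1*(-32)))/2 = (51 + (14 + 32))/2 = (51 + 46)/2 = (1/2)*97 = 97/2 ≈ 48.500)
(97 + Y(-9, -12))*(-275 + W) = (97 - 17)*(-275 + 97/2) = 80*(-453/2) = -18120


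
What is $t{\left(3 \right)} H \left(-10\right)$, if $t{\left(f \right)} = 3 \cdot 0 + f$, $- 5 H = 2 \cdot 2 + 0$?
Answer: $24$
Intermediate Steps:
$H = - \frac{4}{5}$ ($H = - \frac{2 \cdot 2 + 0}{5} = - \frac{4 + 0}{5} = \left(- \frac{1}{5}\right) 4 = - \frac{4}{5} \approx -0.8$)
$t{\left(f \right)} = f$ ($t{\left(f \right)} = 0 + f = f$)
$t{\left(3 \right)} H \left(-10\right) = 3 \left(- \frac{4}{5}\right) \left(-10\right) = \left(- \frac{12}{5}\right) \left(-10\right) = 24$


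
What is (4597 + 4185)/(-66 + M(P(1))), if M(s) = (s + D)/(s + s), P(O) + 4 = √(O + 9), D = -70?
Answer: -4443692/17253 - 614740*√10/17253 ≈ -370.24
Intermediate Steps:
P(O) = -4 + √(9 + O) (P(O) = -4 + √(O + 9) = -4 + √(9 + O))
M(s) = (-70 + s)/(2*s) (M(s) = (s - 70)/(s + s) = (-70 + s)/((2*s)) = (-70 + s)*(1/(2*s)) = (-70 + s)/(2*s))
(4597 + 4185)/(-66 + M(P(1))) = (4597 + 4185)/(-66 + (-70 + (-4 + √(9 + 1)))/(2*(-4 + √(9 + 1)))) = 8782/(-66 + (-70 + (-4 + √10))/(2*(-4 + √10))) = 8782/(-66 + (-74 + √10)/(2*(-4 + √10)))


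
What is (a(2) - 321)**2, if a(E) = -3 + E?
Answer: 103684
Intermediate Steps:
(a(2) - 321)**2 = ((-3 + 2) - 321)**2 = (-1 - 321)**2 = (-322)**2 = 103684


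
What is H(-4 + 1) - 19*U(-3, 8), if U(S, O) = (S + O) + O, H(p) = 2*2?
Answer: -243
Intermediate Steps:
H(p) = 4
U(S, O) = S + 2*O (U(S, O) = (O + S) + O = S + 2*O)
H(-4 + 1) - 19*U(-3, 8) = 4 - 19*(-3 + 2*8) = 4 - 19*(-3 + 16) = 4 - 19*13 = 4 - 247 = -243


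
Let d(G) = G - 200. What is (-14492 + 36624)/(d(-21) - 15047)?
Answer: -503/347 ≈ -1.4496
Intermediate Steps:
d(G) = -200 + G
(-14492 + 36624)/(d(-21) - 15047) = (-14492 + 36624)/((-200 - 21) - 15047) = 22132/(-221 - 15047) = 22132/(-15268) = 22132*(-1/15268) = -503/347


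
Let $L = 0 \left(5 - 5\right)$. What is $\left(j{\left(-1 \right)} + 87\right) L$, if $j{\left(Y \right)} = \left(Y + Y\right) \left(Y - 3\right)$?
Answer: $0$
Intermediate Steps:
$j{\left(Y \right)} = 2 Y \left(-3 + Y\right)$
$L = 0$ ($L = 0 \cdot 0 = 0$)
$\left(j{\left(-1 \right)} + 87\right) L = \left(2 \left(-1\right) \left(-3 - 1\right) + 87\right) 0 = \left(2 \left(-1\right) \left(-4\right) + 87\right) 0 = \left(8 + 87\right) 0 = 95 \cdot 0 = 0$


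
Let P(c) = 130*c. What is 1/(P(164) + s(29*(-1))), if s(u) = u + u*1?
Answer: 1/21262 ≈ 4.7032e-5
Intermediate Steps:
s(u) = 2*u (s(u) = u + u = 2*u)
1/(P(164) + s(29*(-1))) = 1/(130*164 + 2*(29*(-1))) = 1/(21320 + 2*(-29)) = 1/(21320 - 58) = 1/21262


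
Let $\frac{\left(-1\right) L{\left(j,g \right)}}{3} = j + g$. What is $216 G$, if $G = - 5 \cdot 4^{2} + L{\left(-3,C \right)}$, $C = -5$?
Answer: $-12096$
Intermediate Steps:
$L{\left(j,g \right)} = - 3 g - 3 j$ ($L{\left(j,g \right)} = - 3 \left(j + g\right) = - 3 \left(g + j\right) = - 3 g - 3 j$)
$G = -56$ ($G = - 5 \cdot 4^{2} - -24 = \left(-5\right) 16 + \left(15 + 9\right) = -80 + 24 = -56$)
$216 G = 216 \left(-56\right) = -12096$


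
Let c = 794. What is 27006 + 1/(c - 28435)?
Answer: 746472845/27641 ≈ 27006.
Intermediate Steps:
27006 + 1/(c - 28435) = 27006 + 1/(794 - 28435) = 27006 + 1/(-27641) = 27006 - 1/27641 = 746472845/27641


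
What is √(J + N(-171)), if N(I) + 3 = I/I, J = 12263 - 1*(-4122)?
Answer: √16383 ≈ 128.00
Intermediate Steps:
J = 16385 (J = 12263 + 4122 = 16385)
N(I) = -2 (N(I) = -3 + I/I = -3 + 1 = -2)
√(J + N(-171)) = √(16385 - 2) = √16383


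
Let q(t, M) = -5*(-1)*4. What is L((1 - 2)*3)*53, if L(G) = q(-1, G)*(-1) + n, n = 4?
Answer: -848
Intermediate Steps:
q(t, M) = 20 (q(t, M) = 5*4 = 20)
L(G) = -16 (L(G) = 20*(-1) + 4 = -20 + 4 = -16)
L((1 - 2)*3)*53 = -16*53 = -848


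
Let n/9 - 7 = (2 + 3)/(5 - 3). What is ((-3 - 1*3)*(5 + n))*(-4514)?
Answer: 2451102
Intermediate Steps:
n = 171/2 (n = 63 + 9*((2 + 3)/(5 - 3)) = 63 + 9*(5/2) = 63 + 45/2 = 171/2 ≈ 85.500)
((-3 - 1*3)*(5 + n))*(-4514) = ((-3 - 1*3)*(5 + 171/2))*(-4514) = ((-3 - 3)*(181/2))*(-4514) = -6*181/2*(-4514) = -543*(-4514) = 2451102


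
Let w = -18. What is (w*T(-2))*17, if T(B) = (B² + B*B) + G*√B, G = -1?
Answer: -2448 + 306*I*√2 ≈ -2448.0 + 432.75*I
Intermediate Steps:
T(B) = -√B + 2*B² (T(B) = (B² + B*B) - √B = (B² + B²) - √B = 2*B² - √B = -√B + 2*B²)
(w*T(-2))*17 = -18*(-√(-2) + 2*(-2)²)*17 = -18*(-I*√2 + 2*4)*17 = -18*(-I*√2 + 8)*17 = -18*(8 - I*√2)*17 = (-144 + 18*I*√2)*17 = -2448 + 306*I*√2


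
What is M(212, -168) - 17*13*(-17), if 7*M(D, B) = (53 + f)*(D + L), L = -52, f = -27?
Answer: 30459/7 ≈ 4351.3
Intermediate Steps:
M(D, B) = -1352/7 + 26*D/7 (M(D, B) = ((53 - 27)*(D - 52))/7 = (26*(-52 + D))/7 = (-1352 + 26*D)/7 = -1352/7 + 26*D/7)
M(212, -168) - 17*13*(-17) = (-1352/7 + (26/7)*212) - 17*13*(-17) = (-1352/7 + 5512/7) - 221*(-17) = 4160/7 - 1*(-3757) = 4160/7 + 3757 = 30459/7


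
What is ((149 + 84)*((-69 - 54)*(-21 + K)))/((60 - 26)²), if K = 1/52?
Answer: 31266969/60112 ≈ 520.15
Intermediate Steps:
K = 1/52 ≈ 0.019231
((149 + 84)*((-69 - 54)*(-21 + K)))/((60 - 26)²) = ((149 + 84)*((-69 - 54)*(-21 + 1/52)))/((60 - 26)²) = (233*(-123*(-1091/52)))/(34²) = (233*(134193/52))/1156 = (31266969/52)*(1/1156) = 31266969/60112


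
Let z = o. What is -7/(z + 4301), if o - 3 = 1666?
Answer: -7/5970 ≈ -0.0011725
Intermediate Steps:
o = 1669 (o = 3 + 1666 = 1669)
z = 1669
-7/(z + 4301) = -7/(1669 + 4301) = -7/5970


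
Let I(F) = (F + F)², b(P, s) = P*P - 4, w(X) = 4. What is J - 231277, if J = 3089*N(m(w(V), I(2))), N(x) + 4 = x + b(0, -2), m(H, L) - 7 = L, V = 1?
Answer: -184942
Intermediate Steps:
b(P, s) = -4 + P² (b(P, s) = P² - 4 = -4 + P²)
I(F) = 4*F² (I(F) = (2*F)² = 4*F²)
m(H, L) = 7 + L
N(x) = -8 + x (N(x) = -4 + (x + (-4 + 0²)) = -4 + (x + (-4 + 0)) = -4 + (x - 4) = -4 + (-4 + x) = -8 + x)
J = 46335 (J = 3089*(-8 + (7 + 4*2²)) = 3089*(-8 + (7 + 4*4)) = 3089*(-8 + (7 + 16)) = 3089*(-8 + 23) = 3089*15 = 46335)
J - 231277 = 46335 - 231277 = -184942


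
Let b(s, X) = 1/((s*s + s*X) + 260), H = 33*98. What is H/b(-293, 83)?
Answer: 199828860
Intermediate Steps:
H = 3234
b(s, X) = 1/(260 + s² + X*s) (b(s, X) = 1/((s² + X*s) + 260) = 1/(260 + s² + X*s))
H/b(-293, 83) = 3234/(1/(260 + (-293)² + 83*(-293))) = 3234/(1/(260 + 85849 - 24319)) = 3234/(1/61790) = 3234*61790 = 199828860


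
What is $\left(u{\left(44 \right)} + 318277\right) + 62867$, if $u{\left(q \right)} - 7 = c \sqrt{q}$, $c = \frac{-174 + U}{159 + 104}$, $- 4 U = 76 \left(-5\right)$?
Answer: $381151 - \frac{158 \sqrt{11}}{263} \approx 3.8115 \cdot 10^{5}$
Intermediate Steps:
$U = 95$ ($U = - \frac{76 \left(-5\right)}{4} = \left(- \frac{1}{4}\right) \left(-380\right) = 95$)
$c = - \frac{79}{263}$ ($c = \frac{-174 + 95}{159 + 104} = - \frac{79}{263} \approx -0.30038$)
$u{\left(q \right)} = 7 - \frac{79 \sqrt{q}}{263}$
$\left(u{\left(44 \right)} + 318277\right) + 62867 = \left(\left(7 - \frac{79 \sqrt{44}}{263}\right) + 318277\right) + 62867 = \left(\left(7 - \frac{79 \cdot 2 \sqrt{11}}{263}\right) + 318277\right) + 62867 = \left(\left(7 - \frac{158 \sqrt{11}}{263}\right) + 318277\right) + 62867 = \left(318284 - \frac{158 \sqrt{11}}{263}\right) + 62867 = 381151 - \frac{158 \sqrt{11}}{263}$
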